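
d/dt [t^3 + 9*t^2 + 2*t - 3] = 3*t^2 + 18*t + 2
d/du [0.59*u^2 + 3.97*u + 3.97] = 1.18*u + 3.97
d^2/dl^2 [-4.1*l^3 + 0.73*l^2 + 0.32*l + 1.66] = 1.46 - 24.6*l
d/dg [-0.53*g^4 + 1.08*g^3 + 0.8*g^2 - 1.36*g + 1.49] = -2.12*g^3 + 3.24*g^2 + 1.6*g - 1.36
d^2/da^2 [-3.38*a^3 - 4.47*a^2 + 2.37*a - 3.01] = -20.28*a - 8.94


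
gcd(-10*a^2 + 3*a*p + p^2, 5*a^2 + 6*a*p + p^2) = 5*a + p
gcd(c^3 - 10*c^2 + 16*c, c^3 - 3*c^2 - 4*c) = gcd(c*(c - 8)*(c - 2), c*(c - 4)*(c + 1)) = c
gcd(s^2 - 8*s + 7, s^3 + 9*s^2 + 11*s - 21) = s - 1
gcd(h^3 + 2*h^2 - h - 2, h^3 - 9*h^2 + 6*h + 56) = h + 2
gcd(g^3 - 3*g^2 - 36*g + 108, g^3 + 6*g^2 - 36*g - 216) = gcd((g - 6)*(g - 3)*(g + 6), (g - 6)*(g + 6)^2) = g^2 - 36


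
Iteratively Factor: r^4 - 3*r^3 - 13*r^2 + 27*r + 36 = (r - 3)*(r^3 - 13*r - 12) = (r - 3)*(r + 1)*(r^2 - r - 12) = (r - 3)*(r + 1)*(r + 3)*(r - 4)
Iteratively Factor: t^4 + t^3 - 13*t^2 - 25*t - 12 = (t + 1)*(t^3 - 13*t - 12) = (t - 4)*(t + 1)*(t^2 + 4*t + 3) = (t - 4)*(t + 1)*(t + 3)*(t + 1)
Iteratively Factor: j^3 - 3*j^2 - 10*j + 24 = (j - 2)*(j^2 - j - 12) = (j - 4)*(j - 2)*(j + 3)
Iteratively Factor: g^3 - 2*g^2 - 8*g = (g)*(g^2 - 2*g - 8) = g*(g - 4)*(g + 2)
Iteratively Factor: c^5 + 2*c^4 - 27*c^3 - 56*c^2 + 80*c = (c + 4)*(c^4 - 2*c^3 - 19*c^2 + 20*c) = c*(c + 4)*(c^3 - 2*c^2 - 19*c + 20) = c*(c - 5)*(c + 4)*(c^2 + 3*c - 4) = c*(c - 5)*(c - 1)*(c + 4)*(c + 4)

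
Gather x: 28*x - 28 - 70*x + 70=42 - 42*x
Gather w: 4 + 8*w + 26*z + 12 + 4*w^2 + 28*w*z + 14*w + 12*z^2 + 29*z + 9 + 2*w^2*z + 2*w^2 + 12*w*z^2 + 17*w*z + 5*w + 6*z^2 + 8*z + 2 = w^2*(2*z + 6) + w*(12*z^2 + 45*z + 27) + 18*z^2 + 63*z + 27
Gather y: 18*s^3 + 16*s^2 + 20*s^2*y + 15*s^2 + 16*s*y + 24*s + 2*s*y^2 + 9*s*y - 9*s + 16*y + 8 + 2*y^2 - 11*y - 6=18*s^3 + 31*s^2 + 15*s + y^2*(2*s + 2) + y*(20*s^2 + 25*s + 5) + 2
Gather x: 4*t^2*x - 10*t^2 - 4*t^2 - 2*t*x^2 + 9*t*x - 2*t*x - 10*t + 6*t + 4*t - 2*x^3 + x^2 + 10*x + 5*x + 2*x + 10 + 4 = -14*t^2 - 2*x^3 + x^2*(1 - 2*t) + x*(4*t^2 + 7*t + 17) + 14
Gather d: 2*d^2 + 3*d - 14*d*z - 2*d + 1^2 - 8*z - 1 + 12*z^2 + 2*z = 2*d^2 + d*(1 - 14*z) + 12*z^2 - 6*z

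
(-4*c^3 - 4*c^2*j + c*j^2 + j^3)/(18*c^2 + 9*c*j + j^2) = (-4*c^3 - 4*c^2*j + c*j^2 + j^3)/(18*c^2 + 9*c*j + j^2)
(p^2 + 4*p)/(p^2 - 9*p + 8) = p*(p + 4)/(p^2 - 9*p + 8)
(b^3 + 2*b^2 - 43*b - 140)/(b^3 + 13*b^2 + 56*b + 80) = (b - 7)/(b + 4)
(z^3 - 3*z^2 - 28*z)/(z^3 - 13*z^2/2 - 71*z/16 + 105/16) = 16*z*(z + 4)/(16*z^2 + 8*z - 15)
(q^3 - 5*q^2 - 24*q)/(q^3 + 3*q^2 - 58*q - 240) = q*(q + 3)/(q^2 + 11*q + 30)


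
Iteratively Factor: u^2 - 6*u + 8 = (u - 4)*(u - 2)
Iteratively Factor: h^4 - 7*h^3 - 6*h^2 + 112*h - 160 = (h - 5)*(h^3 - 2*h^2 - 16*h + 32) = (h - 5)*(h + 4)*(h^2 - 6*h + 8) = (h - 5)*(h - 2)*(h + 4)*(h - 4)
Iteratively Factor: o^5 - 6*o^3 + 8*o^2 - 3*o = (o - 1)*(o^4 + o^3 - 5*o^2 + 3*o) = (o - 1)*(o + 3)*(o^3 - 2*o^2 + o) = (o - 1)^2*(o + 3)*(o^2 - o) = o*(o - 1)^2*(o + 3)*(o - 1)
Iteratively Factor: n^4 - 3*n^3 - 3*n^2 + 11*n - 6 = (n - 1)*(n^3 - 2*n^2 - 5*n + 6) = (n - 1)^2*(n^2 - n - 6) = (n - 3)*(n - 1)^2*(n + 2)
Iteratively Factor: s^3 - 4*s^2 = (s)*(s^2 - 4*s) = s*(s - 4)*(s)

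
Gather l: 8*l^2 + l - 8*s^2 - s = 8*l^2 + l - 8*s^2 - s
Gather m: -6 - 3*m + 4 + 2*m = -m - 2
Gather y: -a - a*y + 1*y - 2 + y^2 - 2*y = -a + y^2 + y*(-a - 1) - 2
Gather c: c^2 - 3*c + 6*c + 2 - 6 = c^2 + 3*c - 4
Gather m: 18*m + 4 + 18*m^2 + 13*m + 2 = 18*m^2 + 31*m + 6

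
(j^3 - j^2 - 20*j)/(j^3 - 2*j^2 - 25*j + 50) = j*(j + 4)/(j^2 + 3*j - 10)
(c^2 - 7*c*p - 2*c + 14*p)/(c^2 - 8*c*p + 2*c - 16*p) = (c^2 - 7*c*p - 2*c + 14*p)/(c^2 - 8*c*p + 2*c - 16*p)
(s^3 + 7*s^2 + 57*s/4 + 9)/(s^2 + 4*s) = s + 3 + 9/(4*s)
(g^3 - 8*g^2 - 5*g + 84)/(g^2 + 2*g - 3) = (g^2 - 11*g + 28)/(g - 1)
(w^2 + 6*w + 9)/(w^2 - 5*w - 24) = (w + 3)/(w - 8)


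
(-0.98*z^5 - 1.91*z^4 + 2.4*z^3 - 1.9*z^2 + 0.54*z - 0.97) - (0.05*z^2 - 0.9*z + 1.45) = -0.98*z^5 - 1.91*z^4 + 2.4*z^3 - 1.95*z^2 + 1.44*z - 2.42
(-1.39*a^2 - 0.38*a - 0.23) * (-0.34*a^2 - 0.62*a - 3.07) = 0.4726*a^4 + 0.991*a^3 + 4.5811*a^2 + 1.3092*a + 0.7061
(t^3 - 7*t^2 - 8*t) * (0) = 0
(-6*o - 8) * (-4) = 24*o + 32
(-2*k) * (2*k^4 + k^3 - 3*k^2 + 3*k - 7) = -4*k^5 - 2*k^4 + 6*k^3 - 6*k^2 + 14*k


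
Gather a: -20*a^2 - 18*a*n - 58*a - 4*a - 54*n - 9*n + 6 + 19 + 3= -20*a^2 + a*(-18*n - 62) - 63*n + 28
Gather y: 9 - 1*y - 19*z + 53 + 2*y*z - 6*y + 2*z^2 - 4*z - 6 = y*(2*z - 7) + 2*z^2 - 23*z + 56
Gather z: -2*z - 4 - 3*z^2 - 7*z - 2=-3*z^2 - 9*z - 6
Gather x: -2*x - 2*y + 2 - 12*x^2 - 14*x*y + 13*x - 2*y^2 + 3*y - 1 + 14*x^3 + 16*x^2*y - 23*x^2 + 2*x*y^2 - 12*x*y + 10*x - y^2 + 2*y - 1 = 14*x^3 + x^2*(16*y - 35) + x*(2*y^2 - 26*y + 21) - 3*y^2 + 3*y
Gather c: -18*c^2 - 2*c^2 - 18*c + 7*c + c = -20*c^2 - 10*c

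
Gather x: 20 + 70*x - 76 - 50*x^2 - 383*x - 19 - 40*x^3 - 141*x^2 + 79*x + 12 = -40*x^3 - 191*x^2 - 234*x - 63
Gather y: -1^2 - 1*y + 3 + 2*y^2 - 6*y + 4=2*y^2 - 7*y + 6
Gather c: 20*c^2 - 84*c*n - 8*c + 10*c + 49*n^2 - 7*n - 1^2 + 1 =20*c^2 + c*(2 - 84*n) + 49*n^2 - 7*n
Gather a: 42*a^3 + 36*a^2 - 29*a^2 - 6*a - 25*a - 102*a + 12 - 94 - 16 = 42*a^3 + 7*a^2 - 133*a - 98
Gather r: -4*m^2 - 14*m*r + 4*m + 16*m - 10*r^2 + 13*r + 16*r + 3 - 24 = -4*m^2 + 20*m - 10*r^2 + r*(29 - 14*m) - 21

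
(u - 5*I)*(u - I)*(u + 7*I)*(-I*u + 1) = -I*u^4 + 2*u^3 - 36*I*u^2 + 2*u - 35*I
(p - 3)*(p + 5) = p^2 + 2*p - 15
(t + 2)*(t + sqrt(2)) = t^2 + sqrt(2)*t + 2*t + 2*sqrt(2)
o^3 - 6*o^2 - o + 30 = (o - 5)*(o - 3)*(o + 2)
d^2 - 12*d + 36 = (d - 6)^2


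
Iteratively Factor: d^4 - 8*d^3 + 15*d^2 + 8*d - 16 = (d - 4)*(d^3 - 4*d^2 - d + 4) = (d - 4)*(d + 1)*(d^2 - 5*d + 4) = (d - 4)*(d - 1)*(d + 1)*(d - 4)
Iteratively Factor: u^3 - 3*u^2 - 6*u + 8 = (u + 2)*(u^2 - 5*u + 4) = (u - 4)*(u + 2)*(u - 1)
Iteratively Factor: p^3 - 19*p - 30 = (p - 5)*(p^2 + 5*p + 6) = (p - 5)*(p + 3)*(p + 2)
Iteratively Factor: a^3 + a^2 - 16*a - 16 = (a - 4)*(a^2 + 5*a + 4) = (a - 4)*(a + 1)*(a + 4)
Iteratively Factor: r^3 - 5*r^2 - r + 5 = (r - 1)*(r^2 - 4*r - 5) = (r - 5)*(r - 1)*(r + 1)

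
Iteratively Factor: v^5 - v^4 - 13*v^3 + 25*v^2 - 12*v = (v - 1)*(v^4 - 13*v^2 + 12*v) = (v - 3)*(v - 1)*(v^3 + 3*v^2 - 4*v) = (v - 3)*(v - 1)*(v + 4)*(v^2 - v) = v*(v - 3)*(v - 1)*(v + 4)*(v - 1)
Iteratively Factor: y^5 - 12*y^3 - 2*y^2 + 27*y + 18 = (y - 2)*(y^4 + 2*y^3 - 8*y^2 - 18*y - 9) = (y - 2)*(y + 1)*(y^3 + y^2 - 9*y - 9) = (y - 2)*(y + 1)^2*(y^2 - 9) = (y - 3)*(y - 2)*(y + 1)^2*(y + 3)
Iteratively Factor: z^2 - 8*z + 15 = (z - 3)*(z - 5)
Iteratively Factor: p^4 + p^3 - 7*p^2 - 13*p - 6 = (p + 2)*(p^3 - p^2 - 5*p - 3) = (p + 1)*(p + 2)*(p^2 - 2*p - 3) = (p - 3)*(p + 1)*(p + 2)*(p + 1)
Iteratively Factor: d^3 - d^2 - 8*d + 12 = (d + 3)*(d^2 - 4*d + 4) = (d - 2)*(d + 3)*(d - 2)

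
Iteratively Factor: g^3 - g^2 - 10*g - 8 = (g + 2)*(g^2 - 3*g - 4) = (g - 4)*(g + 2)*(g + 1)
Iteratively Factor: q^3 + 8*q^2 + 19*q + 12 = (q + 1)*(q^2 + 7*q + 12) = (q + 1)*(q + 4)*(q + 3)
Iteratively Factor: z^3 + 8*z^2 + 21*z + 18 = (z + 3)*(z^2 + 5*z + 6) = (z + 2)*(z + 3)*(z + 3)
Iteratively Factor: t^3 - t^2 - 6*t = (t)*(t^2 - t - 6) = t*(t - 3)*(t + 2)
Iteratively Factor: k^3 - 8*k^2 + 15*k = (k - 5)*(k^2 - 3*k) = (k - 5)*(k - 3)*(k)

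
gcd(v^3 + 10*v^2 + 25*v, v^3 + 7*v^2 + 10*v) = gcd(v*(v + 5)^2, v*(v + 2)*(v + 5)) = v^2 + 5*v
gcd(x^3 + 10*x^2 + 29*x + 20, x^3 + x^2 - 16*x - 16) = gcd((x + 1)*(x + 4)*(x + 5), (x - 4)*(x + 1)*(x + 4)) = x^2 + 5*x + 4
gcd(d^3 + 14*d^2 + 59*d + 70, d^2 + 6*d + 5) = d + 5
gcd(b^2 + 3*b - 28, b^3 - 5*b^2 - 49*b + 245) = b + 7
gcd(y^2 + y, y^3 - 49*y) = y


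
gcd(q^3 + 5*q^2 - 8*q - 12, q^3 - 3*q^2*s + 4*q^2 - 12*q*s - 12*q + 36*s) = q^2 + 4*q - 12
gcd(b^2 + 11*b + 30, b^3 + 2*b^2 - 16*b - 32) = 1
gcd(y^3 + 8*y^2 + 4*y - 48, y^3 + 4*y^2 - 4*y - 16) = y^2 + 2*y - 8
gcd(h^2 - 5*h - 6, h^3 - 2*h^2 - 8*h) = 1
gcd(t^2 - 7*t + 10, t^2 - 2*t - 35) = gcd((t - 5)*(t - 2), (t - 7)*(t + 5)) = 1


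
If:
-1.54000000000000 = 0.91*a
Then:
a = -1.69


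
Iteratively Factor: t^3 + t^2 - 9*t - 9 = (t + 3)*(t^2 - 2*t - 3) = (t - 3)*(t + 3)*(t + 1)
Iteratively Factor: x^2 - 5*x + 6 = (x - 2)*(x - 3)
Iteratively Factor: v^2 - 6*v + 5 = (v - 5)*(v - 1)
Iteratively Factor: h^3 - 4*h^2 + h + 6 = (h - 2)*(h^2 - 2*h - 3) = (h - 3)*(h - 2)*(h + 1)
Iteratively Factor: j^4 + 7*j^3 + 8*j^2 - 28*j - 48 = (j + 4)*(j^3 + 3*j^2 - 4*j - 12) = (j - 2)*(j + 4)*(j^2 + 5*j + 6) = (j - 2)*(j + 2)*(j + 4)*(j + 3)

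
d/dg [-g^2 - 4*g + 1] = -2*g - 4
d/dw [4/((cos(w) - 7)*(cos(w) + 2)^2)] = 12*(cos(w) - 4)*sin(w)/((cos(w) - 7)^2*(cos(w) + 2)^3)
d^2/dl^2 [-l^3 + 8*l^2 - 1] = 16 - 6*l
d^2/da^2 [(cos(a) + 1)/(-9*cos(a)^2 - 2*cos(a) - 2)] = 9*(34*(1 - cos(a)^2)^2 + 9*cos(a)^5 - 24*cos(a)^3 + 6*cos(a)^2 - 30)/(9*cos(a)^2 + 2*cos(a) + 2)^3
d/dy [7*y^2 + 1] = 14*y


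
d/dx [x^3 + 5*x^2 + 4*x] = 3*x^2 + 10*x + 4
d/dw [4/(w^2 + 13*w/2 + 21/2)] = 8*(-4*w - 13)/(2*w^2 + 13*w + 21)^2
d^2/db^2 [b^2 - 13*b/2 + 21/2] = 2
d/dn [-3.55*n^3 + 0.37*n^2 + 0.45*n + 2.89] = -10.65*n^2 + 0.74*n + 0.45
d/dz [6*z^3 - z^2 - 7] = 2*z*(9*z - 1)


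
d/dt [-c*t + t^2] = -c + 2*t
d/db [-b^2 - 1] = -2*b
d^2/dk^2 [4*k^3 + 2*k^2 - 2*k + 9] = 24*k + 4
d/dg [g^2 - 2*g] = 2*g - 2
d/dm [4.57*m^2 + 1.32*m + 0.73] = 9.14*m + 1.32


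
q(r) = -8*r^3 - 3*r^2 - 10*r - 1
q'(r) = -24*r^2 - 6*r - 10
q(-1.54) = 36.50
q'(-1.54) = -57.68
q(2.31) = -138.72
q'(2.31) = -151.93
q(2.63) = -193.58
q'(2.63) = -191.79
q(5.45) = -1439.64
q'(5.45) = -755.56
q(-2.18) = 89.42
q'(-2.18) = -110.98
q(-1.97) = 68.22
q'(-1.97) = -91.32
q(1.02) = -22.81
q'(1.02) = -41.09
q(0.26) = -3.94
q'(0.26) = -13.18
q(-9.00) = 5678.00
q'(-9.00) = -1900.00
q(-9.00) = 5678.00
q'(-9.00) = -1900.00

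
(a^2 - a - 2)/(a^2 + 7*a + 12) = (a^2 - a - 2)/(a^2 + 7*a + 12)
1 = 1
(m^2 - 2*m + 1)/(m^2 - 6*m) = (m^2 - 2*m + 1)/(m*(m - 6))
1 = 1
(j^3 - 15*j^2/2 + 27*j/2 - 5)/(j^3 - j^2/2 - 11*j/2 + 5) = (2*j^2 - 11*j + 5)/(2*j^2 + 3*j - 5)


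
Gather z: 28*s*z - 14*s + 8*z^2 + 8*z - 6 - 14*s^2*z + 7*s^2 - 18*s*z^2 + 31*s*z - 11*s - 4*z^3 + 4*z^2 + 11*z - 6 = 7*s^2 - 25*s - 4*z^3 + z^2*(12 - 18*s) + z*(-14*s^2 + 59*s + 19) - 12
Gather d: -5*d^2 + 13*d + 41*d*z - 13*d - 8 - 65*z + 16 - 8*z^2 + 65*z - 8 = -5*d^2 + 41*d*z - 8*z^2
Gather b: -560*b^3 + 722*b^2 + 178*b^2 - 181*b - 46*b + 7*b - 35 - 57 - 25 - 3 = -560*b^3 + 900*b^2 - 220*b - 120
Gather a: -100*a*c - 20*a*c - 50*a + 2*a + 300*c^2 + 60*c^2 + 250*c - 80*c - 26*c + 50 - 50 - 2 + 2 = a*(-120*c - 48) + 360*c^2 + 144*c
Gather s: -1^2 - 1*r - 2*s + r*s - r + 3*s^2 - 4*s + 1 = -2*r + 3*s^2 + s*(r - 6)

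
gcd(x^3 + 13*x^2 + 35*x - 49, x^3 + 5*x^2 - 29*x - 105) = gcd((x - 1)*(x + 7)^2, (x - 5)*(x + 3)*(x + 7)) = x + 7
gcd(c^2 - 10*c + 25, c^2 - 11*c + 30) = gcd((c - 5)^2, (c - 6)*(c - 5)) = c - 5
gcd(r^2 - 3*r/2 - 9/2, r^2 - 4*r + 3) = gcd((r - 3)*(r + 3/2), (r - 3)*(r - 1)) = r - 3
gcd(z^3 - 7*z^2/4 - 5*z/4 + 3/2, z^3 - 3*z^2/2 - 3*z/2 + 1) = z^2 - z - 2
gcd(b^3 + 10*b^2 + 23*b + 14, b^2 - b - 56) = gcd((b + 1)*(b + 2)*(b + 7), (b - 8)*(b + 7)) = b + 7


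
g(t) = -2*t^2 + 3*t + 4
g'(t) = 3 - 4*t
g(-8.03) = -149.05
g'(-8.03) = 35.12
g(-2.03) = -10.33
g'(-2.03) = 11.12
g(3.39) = -8.81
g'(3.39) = -10.56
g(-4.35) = -46.90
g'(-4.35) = 20.40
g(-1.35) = -3.70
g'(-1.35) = 8.40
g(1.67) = 3.43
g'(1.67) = -3.68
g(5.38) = -37.75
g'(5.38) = -18.52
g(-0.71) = 0.86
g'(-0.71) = 5.84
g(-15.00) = -491.00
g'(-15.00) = 63.00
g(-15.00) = -491.00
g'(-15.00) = 63.00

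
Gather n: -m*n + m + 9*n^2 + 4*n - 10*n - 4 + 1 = m + 9*n^2 + n*(-m - 6) - 3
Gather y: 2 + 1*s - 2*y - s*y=s + y*(-s - 2) + 2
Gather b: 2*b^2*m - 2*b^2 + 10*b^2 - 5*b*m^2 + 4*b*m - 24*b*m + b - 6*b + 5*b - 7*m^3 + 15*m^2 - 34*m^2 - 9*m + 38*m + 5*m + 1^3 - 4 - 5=b^2*(2*m + 8) + b*(-5*m^2 - 20*m) - 7*m^3 - 19*m^2 + 34*m - 8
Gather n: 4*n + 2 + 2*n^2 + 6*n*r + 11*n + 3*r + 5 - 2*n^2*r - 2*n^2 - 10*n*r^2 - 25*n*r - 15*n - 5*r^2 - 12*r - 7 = -2*n^2*r + n*(-10*r^2 - 19*r) - 5*r^2 - 9*r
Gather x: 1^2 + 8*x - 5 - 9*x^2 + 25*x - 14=-9*x^2 + 33*x - 18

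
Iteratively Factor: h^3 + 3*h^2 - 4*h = (h + 4)*(h^2 - h) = h*(h + 4)*(h - 1)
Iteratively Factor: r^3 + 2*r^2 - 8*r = (r + 4)*(r^2 - 2*r) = (r - 2)*(r + 4)*(r)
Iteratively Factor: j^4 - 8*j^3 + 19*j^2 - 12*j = (j - 1)*(j^3 - 7*j^2 + 12*j) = j*(j - 1)*(j^2 - 7*j + 12) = j*(j - 3)*(j - 1)*(j - 4)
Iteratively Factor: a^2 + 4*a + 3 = (a + 1)*(a + 3)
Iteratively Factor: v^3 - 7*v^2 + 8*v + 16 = (v + 1)*(v^2 - 8*v + 16) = (v - 4)*(v + 1)*(v - 4)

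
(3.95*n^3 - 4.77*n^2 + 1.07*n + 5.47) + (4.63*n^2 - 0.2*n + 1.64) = 3.95*n^3 - 0.14*n^2 + 0.87*n + 7.11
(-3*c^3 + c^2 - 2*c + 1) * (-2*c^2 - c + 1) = 6*c^5 + c^4 + c^2 - 3*c + 1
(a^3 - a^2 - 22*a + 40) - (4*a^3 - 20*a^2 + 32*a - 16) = -3*a^3 + 19*a^2 - 54*a + 56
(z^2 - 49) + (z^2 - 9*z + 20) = 2*z^2 - 9*z - 29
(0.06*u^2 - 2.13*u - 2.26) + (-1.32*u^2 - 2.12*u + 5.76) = -1.26*u^2 - 4.25*u + 3.5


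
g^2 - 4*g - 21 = (g - 7)*(g + 3)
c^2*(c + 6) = c^3 + 6*c^2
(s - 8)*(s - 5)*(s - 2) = s^3 - 15*s^2 + 66*s - 80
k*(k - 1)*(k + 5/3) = k^3 + 2*k^2/3 - 5*k/3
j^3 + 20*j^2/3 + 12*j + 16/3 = (j + 2/3)*(j + 2)*(j + 4)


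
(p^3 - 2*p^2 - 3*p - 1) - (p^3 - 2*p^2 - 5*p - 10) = 2*p + 9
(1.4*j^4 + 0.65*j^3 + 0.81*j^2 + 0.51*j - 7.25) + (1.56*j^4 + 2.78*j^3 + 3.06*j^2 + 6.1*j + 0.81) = 2.96*j^4 + 3.43*j^3 + 3.87*j^2 + 6.61*j - 6.44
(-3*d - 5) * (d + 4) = -3*d^2 - 17*d - 20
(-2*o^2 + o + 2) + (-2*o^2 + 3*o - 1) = -4*o^2 + 4*o + 1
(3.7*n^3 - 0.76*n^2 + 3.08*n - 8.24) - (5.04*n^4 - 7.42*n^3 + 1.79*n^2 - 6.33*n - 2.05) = -5.04*n^4 + 11.12*n^3 - 2.55*n^2 + 9.41*n - 6.19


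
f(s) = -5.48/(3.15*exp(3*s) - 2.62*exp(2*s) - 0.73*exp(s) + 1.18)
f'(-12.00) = 0.00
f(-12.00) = -4.64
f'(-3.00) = -0.20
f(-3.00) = -4.82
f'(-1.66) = -1.54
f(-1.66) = -5.66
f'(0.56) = 2.38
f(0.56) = -0.62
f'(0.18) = 11.22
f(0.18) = -2.80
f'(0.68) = 1.47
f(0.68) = -0.40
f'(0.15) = 12.55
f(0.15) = -3.16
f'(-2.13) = -0.70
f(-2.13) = -5.16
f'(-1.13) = -4.21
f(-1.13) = -7.05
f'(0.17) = 11.65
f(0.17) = -2.92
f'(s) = -5.48*(-9.45*exp(3*s) + 5.24*exp(2*s) + 0.73*exp(s))/(3.15*exp(3*s) - 2.62*exp(2*s) - 0.73*exp(s) + 1.18)^2 = (51.786*exp(2*s) - 28.7152*exp(s) - 4.0004)*exp(s)/(3.15*exp(3*s) - 2.62*exp(2*s) - 0.73*exp(s) + 1.18)^2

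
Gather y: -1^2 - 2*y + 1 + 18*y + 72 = 16*y + 72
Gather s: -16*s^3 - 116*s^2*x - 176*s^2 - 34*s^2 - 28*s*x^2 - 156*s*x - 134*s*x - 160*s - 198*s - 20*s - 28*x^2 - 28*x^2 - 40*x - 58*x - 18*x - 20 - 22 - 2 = -16*s^3 + s^2*(-116*x - 210) + s*(-28*x^2 - 290*x - 378) - 56*x^2 - 116*x - 44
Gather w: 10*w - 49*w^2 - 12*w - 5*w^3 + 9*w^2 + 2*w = -5*w^3 - 40*w^2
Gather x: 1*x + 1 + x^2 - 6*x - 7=x^2 - 5*x - 6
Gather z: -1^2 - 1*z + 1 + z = 0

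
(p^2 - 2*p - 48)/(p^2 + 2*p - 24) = (p - 8)/(p - 4)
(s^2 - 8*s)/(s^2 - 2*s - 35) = s*(8 - s)/(-s^2 + 2*s + 35)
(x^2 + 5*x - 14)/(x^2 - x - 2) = (x + 7)/(x + 1)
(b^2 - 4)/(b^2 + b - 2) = (b - 2)/(b - 1)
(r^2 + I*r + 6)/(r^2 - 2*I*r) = (r + 3*I)/r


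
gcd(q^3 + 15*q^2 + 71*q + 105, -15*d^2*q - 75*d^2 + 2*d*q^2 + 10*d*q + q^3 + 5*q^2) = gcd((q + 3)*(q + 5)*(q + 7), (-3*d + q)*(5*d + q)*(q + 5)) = q + 5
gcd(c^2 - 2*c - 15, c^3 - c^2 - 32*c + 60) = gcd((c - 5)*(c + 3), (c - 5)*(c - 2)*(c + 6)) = c - 5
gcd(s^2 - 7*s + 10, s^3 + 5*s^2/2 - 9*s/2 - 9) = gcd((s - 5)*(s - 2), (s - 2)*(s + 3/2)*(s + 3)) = s - 2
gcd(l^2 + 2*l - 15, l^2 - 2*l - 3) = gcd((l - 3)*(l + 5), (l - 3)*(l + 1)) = l - 3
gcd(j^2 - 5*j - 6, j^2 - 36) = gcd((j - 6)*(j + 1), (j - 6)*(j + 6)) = j - 6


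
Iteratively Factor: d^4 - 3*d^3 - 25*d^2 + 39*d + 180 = (d - 5)*(d^3 + 2*d^2 - 15*d - 36) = (d - 5)*(d + 3)*(d^2 - d - 12) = (d - 5)*(d + 3)^2*(d - 4)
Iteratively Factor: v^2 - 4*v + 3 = (v - 1)*(v - 3)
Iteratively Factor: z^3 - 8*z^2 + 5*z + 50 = (z - 5)*(z^2 - 3*z - 10) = (z - 5)^2*(z + 2)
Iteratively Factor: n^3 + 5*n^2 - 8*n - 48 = (n - 3)*(n^2 + 8*n + 16) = (n - 3)*(n + 4)*(n + 4)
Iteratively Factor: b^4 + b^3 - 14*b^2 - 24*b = (b + 2)*(b^3 - b^2 - 12*b) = (b - 4)*(b + 2)*(b^2 + 3*b) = (b - 4)*(b + 2)*(b + 3)*(b)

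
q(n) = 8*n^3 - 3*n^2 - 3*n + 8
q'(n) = 24*n^2 - 6*n - 3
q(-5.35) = -1286.86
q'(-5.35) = 716.04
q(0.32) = 6.99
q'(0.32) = -2.46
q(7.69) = 3445.57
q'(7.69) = 1370.13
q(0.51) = 6.75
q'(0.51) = 0.18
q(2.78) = 148.35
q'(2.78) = 165.80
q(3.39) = 275.02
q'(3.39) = 252.47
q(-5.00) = -1052.00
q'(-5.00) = 627.00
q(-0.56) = 7.33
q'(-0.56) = 7.89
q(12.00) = 13364.00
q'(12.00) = 3381.00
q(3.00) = 188.00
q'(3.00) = 195.00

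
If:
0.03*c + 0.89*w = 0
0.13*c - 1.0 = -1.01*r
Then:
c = -29.6666666666667*w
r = 3.81848184818482*w + 0.99009900990099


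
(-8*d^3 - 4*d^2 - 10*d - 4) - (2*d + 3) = -8*d^3 - 4*d^2 - 12*d - 7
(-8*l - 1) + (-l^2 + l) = -l^2 - 7*l - 1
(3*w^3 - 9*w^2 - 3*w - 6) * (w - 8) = 3*w^4 - 33*w^3 + 69*w^2 + 18*w + 48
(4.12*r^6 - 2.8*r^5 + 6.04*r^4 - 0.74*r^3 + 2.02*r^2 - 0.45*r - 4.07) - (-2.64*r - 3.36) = 4.12*r^6 - 2.8*r^5 + 6.04*r^4 - 0.74*r^3 + 2.02*r^2 + 2.19*r - 0.71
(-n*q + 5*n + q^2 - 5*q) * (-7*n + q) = 7*n^2*q - 35*n^2 - 8*n*q^2 + 40*n*q + q^3 - 5*q^2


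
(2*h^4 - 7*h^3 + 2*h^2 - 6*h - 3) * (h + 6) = 2*h^5 + 5*h^4 - 40*h^3 + 6*h^2 - 39*h - 18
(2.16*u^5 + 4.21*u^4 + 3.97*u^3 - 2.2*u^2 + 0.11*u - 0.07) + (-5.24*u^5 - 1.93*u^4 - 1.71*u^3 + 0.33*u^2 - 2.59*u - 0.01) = -3.08*u^5 + 2.28*u^4 + 2.26*u^3 - 1.87*u^2 - 2.48*u - 0.08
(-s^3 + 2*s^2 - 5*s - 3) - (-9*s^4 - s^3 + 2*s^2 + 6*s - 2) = 9*s^4 - 11*s - 1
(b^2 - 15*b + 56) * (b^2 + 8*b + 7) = b^4 - 7*b^3 - 57*b^2 + 343*b + 392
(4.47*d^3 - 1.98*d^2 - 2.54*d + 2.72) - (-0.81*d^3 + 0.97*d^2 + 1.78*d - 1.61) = 5.28*d^3 - 2.95*d^2 - 4.32*d + 4.33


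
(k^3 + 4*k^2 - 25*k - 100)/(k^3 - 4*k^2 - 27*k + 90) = (k^2 - k - 20)/(k^2 - 9*k + 18)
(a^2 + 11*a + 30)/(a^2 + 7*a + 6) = (a + 5)/(a + 1)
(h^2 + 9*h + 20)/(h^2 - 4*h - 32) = (h + 5)/(h - 8)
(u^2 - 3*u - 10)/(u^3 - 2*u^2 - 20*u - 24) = (u - 5)/(u^2 - 4*u - 12)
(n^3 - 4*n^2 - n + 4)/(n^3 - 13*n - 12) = (n - 1)/(n + 3)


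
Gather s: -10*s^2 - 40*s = -10*s^2 - 40*s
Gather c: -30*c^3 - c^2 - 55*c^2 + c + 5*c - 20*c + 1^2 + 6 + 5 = -30*c^3 - 56*c^2 - 14*c + 12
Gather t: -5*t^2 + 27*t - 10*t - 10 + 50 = -5*t^2 + 17*t + 40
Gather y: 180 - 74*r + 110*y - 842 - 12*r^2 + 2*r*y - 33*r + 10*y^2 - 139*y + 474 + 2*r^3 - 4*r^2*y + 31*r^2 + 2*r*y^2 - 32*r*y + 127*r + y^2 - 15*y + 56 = 2*r^3 + 19*r^2 + 20*r + y^2*(2*r + 11) + y*(-4*r^2 - 30*r - 44) - 132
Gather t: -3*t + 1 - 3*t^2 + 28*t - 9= -3*t^2 + 25*t - 8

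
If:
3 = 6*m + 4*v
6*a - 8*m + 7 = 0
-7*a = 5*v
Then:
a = 45/22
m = 53/22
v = -63/22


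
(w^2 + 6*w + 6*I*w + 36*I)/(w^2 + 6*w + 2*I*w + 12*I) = (w + 6*I)/(w + 2*I)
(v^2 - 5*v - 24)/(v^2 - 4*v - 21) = (v - 8)/(v - 7)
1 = 1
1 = 1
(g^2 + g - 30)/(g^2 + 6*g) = (g - 5)/g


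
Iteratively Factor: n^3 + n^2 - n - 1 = (n + 1)*(n^2 - 1) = (n - 1)*(n + 1)*(n + 1)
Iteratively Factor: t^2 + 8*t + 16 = (t + 4)*(t + 4)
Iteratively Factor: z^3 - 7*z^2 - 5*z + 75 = (z - 5)*(z^2 - 2*z - 15) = (z - 5)*(z + 3)*(z - 5)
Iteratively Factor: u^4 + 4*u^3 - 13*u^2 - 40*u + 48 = (u - 3)*(u^3 + 7*u^2 + 8*u - 16) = (u - 3)*(u + 4)*(u^2 + 3*u - 4) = (u - 3)*(u + 4)^2*(u - 1)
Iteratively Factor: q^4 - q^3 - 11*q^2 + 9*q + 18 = (q + 3)*(q^3 - 4*q^2 + q + 6) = (q - 2)*(q + 3)*(q^2 - 2*q - 3) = (q - 3)*(q - 2)*(q + 3)*(q + 1)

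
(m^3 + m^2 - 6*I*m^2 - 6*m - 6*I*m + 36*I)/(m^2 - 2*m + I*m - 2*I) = (m^2 + m*(3 - 6*I) - 18*I)/(m + I)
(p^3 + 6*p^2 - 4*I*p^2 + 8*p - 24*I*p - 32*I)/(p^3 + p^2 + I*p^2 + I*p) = (p^3 + p^2*(6 - 4*I) + 8*p*(1 - 3*I) - 32*I)/(p*(p^2 + p*(1 + I) + I))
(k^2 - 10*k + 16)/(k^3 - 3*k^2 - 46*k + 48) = (k - 2)/(k^2 + 5*k - 6)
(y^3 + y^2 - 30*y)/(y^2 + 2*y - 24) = y*(y - 5)/(y - 4)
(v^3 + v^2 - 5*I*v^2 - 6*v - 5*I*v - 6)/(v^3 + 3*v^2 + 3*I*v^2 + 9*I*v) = (v^3 + v^2*(1 - 5*I) - v*(6 + 5*I) - 6)/(v*(v^2 + 3*v*(1 + I) + 9*I))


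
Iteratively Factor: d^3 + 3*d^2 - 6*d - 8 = (d + 1)*(d^2 + 2*d - 8) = (d + 1)*(d + 4)*(d - 2)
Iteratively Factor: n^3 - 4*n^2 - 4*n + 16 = (n + 2)*(n^2 - 6*n + 8) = (n - 2)*(n + 2)*(n - 4)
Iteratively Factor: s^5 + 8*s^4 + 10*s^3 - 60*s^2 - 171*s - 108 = (s + 3)*(s^4 + 5*s^3 - 5*s^2 - 45*s - 36) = (s - 3)*(s + 3)*(s^3 + 8*s^2 + 19*s + 12) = (s - 3)*(s + 3)^2*(s^2 + 5*s + 4) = (s - 3)*(s + 3)^2*(s + 4)*(s + 1)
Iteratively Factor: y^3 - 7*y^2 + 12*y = (y)*(y^2 - 7*y + 12) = y*(y - 4)*(y - 3)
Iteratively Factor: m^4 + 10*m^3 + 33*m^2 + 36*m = (m + 4)*(m^3 + 6*m^2 + 9*m) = (m + 3)*(m + 4)*(m^2 + 3*m) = m*(m + 3)*(m + 4)*(m + 3)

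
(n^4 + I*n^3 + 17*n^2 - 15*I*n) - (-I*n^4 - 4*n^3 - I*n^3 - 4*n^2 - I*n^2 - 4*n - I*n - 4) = n^4 + I*n^4 + 4*n^3 + 2*I*n^3 + 21*n^2 + I*n^2 + 4*n - 14*I*n + 4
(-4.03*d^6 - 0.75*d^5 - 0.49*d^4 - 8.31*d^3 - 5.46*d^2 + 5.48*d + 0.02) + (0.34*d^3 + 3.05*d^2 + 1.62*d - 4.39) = -4.03*d^6 - 0.75*d^5 - 0.49*d^4 - 7.97*d^3 - 2.41*d^2 + 7.1*d - 4.37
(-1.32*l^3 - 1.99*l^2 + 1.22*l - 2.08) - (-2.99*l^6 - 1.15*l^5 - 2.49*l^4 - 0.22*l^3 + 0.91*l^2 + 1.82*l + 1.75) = 2.99*l^6 + 1.15*l^5 + 2.49*l^4 - 1.1*l^3 - 2.9*l^2 - 0.6*l - 3.83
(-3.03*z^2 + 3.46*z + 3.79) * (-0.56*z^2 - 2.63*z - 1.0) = 1.6968*z^4 + 6.0313*z^3 - 8.1922*z^2 - 13.4277*z - 3.79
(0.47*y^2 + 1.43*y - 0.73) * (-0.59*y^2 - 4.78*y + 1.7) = -0.2773*y^4 - 3.0903*y^3 - 5.6057*y^2 + 5.9204*y - 1.241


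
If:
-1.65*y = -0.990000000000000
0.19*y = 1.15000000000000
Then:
No Solution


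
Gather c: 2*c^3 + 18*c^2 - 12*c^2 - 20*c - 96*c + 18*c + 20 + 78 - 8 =2*c^3 + 6*c^2 - 98*c + 90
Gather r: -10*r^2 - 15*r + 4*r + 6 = -10*r^2 - 11*r + 6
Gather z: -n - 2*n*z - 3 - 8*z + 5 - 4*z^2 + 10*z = -n - 4*z^2 + z*(2 - 2*n) + 2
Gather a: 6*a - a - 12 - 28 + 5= 5*a - 35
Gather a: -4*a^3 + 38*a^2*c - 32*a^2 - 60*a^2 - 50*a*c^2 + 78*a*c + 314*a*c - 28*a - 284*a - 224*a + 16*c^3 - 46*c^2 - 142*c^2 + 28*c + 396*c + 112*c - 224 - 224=-4*a^3 + a^2*(38*c - 92) + a*(-50*c^2 + 392*c - 536) + 16*c^3 - 188*c^2 + 536*c - 448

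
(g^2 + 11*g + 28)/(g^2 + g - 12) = (g + 7)/(g - 3)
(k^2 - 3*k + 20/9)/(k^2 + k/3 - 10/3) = (k - 4/3)/(k + 2)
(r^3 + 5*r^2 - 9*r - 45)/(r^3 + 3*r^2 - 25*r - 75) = (r - 3)/(r - 5)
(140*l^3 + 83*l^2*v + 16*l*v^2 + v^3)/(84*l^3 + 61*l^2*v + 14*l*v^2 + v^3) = (5*l + v)/(3*l + v)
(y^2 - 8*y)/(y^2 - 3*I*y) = (y - 8)/(y - 3*I)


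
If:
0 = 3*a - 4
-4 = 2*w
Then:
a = 4/3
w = -2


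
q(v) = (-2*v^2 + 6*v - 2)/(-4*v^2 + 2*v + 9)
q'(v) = (6 - 4*v)/(-4*v^2 + 2*v + 9) + (8*v - 2)*(-2*v^2 + 6*v - 2)/(-4*v^2 + 2*v + 9)^2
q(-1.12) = -6.44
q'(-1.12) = 46.55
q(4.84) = 0.26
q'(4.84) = 0.05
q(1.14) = 0.37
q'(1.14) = 0.67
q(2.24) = -0.21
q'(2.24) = 0.96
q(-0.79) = -1.62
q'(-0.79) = 4.60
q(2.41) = -0.09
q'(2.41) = 0.55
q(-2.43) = 1.46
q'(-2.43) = 0.80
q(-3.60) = 0.99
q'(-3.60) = 0.20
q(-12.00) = 0.61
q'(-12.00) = 0.01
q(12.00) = 0.40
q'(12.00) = 0.01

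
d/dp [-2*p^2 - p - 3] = -4*p - 1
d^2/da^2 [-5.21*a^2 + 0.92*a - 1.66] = -10.4200000000000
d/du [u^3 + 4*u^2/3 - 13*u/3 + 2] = 3*u^2 + 8*u/3 - 13/3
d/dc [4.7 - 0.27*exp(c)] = -0.27*exp(c)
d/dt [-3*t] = -3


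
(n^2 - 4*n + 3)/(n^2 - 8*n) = (n^2 - 4*n + 3)/(n*(n - 8))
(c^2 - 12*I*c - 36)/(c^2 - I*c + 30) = (c - 6*I)/(c + 5*I)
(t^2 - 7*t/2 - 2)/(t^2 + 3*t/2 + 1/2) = (t - 4)/(t + 1)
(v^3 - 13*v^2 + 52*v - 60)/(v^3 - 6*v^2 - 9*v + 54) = (v^2 - 7*v + 10)/(v^2 - 9)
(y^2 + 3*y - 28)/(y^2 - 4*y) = (y + 7)/y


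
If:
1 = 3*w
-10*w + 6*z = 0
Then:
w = 1/3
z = 5/9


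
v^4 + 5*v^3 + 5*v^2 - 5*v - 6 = (v - 1)*(v + 1)*(v + 2)*(v + 3)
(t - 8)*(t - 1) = t^2 - 9*t + 8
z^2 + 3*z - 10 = (z - 2)*(z + 5)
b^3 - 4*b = b*(b - 2)*(b + 2)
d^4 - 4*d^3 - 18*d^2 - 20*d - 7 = (d - 7)*(d + 1)^3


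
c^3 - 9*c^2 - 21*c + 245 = (c - 7)^2*(c + 5)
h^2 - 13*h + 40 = (h - 8)*(h - 5)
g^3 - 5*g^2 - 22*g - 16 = (g - 8)*(g + 1)*(g + 2)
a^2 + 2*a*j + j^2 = (a + j)^2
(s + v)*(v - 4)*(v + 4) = s*v^2 - 16*s + v^3 - 16*v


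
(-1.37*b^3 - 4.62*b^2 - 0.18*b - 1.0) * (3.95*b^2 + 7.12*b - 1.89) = -5.4115*b^5 - 28.0034*b^4 - 31.0161*b^3 + 3.5002*b^2 - 6.7798*b + 1.89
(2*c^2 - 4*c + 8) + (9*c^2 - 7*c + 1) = 11*c^2 - 11*c + 9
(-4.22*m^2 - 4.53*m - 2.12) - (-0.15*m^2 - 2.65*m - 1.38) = -4.07*m^2 - 1.88*m - 0.74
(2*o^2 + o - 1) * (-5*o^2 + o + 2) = -10*o^4 - 3*o^3 + 10*o^2 + o - 2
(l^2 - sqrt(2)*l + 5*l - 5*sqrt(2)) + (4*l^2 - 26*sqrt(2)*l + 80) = 5*l^2 - 27*sqrt(2)*l + 5*l - 5*sqrt(2) + 80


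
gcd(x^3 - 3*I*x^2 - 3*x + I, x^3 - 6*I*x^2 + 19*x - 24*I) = x - I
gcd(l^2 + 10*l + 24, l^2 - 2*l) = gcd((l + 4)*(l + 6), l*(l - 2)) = 1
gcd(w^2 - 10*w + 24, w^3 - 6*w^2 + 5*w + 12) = w - 4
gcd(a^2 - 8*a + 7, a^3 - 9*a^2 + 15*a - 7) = a^2 - 8*a + 7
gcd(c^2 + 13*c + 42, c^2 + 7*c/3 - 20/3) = 1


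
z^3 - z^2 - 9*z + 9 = (z - 3)*(z - 1)*(z + 3)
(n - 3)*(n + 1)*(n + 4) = n^3 + 2*n^2 - 11*n - 12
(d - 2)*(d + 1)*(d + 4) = d^3 + 3*d^2 - 6*d - 8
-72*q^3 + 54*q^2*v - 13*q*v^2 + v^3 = (-6*q + v)*(-4*q + v)*(-3*q + v)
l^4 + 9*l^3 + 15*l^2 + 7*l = l*(l + 1)^2*(l + 7)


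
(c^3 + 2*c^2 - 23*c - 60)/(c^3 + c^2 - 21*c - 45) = (c + 4)/(c + 3)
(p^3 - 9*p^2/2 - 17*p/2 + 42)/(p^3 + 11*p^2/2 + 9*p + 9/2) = (2*p^2 - 15*p + 28)/(2*p^2 + 5*p + 3)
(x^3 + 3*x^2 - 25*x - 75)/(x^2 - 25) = x + 3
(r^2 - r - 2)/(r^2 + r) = (r - 2)/r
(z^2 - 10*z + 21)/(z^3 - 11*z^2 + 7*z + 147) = (z - 3)/(z^2 - 4*z - 21)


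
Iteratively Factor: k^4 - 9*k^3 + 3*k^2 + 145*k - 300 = (k - 3)*(k^3 - 6*k^2 - 15*k + 100) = (k - 5)*(k - 3)*(k^2 - k - 20) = (k - 5)^2*(k - 3)*(k + 4)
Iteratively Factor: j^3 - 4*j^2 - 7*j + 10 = (j - 1)*(j^2 - 3*j - 10) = (j - 5)*(j - 1)*(j + 2)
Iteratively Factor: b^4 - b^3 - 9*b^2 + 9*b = (b - 3)*(b^3 + 2*b^2 - 3*b) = (b - 3)*(b - 1)*(b^2 + 3*b) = b*(b - 3)*(b - 1)*(b + 3)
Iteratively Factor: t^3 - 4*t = (t + 2)*(t^2 - 2*t) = t*(t + 2)*(t - 2)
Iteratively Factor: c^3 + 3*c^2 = (c)*(c^2 + 3*c) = c^2*(c + 3)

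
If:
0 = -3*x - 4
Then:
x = -4/3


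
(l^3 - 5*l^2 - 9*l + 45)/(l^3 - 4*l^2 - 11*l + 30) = (l - 3)/(l - 2)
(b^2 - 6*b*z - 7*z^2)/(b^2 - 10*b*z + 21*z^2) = (-b - z)/(-b + 3*z)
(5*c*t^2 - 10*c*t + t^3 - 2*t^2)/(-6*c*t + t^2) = (-5*c*t + 10*c - t^2 + 2*t)/(6*c - t)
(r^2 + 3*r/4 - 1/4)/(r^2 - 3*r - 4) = (r - 1/4)/(r - 4)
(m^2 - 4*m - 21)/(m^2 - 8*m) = (m^2 - 4*m - 21)/(m*(m - 8))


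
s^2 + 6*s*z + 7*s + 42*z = (s + 7)*(s + 6*z)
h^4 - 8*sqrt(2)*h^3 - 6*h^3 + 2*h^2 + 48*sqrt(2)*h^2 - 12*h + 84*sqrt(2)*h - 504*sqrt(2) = (h - 6)*(h - 7*sqrt(2))*(h - 3*sqrt(2))*(h + 2*sqrt(2))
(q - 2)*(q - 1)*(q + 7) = q^3 + 4*q^2 - 19*q + 14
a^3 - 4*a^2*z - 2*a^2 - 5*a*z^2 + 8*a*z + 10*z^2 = (a - 2)*(a - 5*z)*(a + z)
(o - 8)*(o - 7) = o^2 - 15*o + 56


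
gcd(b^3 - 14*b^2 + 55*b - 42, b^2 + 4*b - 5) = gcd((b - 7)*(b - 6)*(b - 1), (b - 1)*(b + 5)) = b - 1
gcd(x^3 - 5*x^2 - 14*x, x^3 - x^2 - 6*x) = x^2 + 2*x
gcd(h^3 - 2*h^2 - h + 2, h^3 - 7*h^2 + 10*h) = h - 2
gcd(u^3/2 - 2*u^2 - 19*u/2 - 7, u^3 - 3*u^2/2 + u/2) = 1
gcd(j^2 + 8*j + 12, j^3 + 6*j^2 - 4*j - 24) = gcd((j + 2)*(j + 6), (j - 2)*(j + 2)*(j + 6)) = j^2 + 8*j + 12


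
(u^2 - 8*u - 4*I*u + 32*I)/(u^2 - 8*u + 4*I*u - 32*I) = (u - 4*I)/(u + 4*I)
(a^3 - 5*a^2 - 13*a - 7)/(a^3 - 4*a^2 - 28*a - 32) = (-a^3 + 5*a^2 + 13*a + 7)/(-a^3 + 4*a^2 + 28*a + 32)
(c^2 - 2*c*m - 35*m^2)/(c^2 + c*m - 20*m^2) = (c - 7*m)/(c - 4*m)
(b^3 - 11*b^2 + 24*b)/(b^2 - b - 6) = b*(b - 8)/(b + 2)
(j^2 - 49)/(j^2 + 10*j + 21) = (j - 7)/(j + 3)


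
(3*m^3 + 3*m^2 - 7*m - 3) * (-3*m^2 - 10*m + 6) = -9*m^5 - 39*m^4 + 9*m^3 + 97*m^2 - 12*m - 18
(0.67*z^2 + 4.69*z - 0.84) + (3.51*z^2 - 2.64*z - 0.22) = 4.18*z^2 + 2.05*z - 1.06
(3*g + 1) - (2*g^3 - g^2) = -2*g^3 + g^2 + 3*g + 1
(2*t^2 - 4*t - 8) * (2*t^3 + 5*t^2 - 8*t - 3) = 4*t^5 + 2*t^4 - 52*t^3 - 14*t^2 + 76*t + 24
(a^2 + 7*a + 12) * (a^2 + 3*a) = a^4 + 10*a^3 + 33*a^2 + 36*a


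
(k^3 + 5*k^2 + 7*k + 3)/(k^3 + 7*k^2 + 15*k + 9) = (k + 1)/(k + 3)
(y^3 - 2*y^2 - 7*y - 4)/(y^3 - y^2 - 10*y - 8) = (y + 1)/(y + 2)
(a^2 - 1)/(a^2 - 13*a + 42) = (a^2 - 1)/(a^2 - 13*a + 42)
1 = 1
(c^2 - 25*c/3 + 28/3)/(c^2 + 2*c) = (3*c^2 - 25*c + 28)/(3*c*(c + 2))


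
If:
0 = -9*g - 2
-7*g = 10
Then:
No Solution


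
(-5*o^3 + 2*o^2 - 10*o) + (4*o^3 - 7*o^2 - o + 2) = -o^3 - 5*o^2 - 11*o + 2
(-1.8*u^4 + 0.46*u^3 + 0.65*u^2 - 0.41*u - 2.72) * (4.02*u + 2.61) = -7.236*u^5 - 2.8488*u^4 + 3.8136*u^3 + 0.0483000000000002*u^2 - 12.0045*u - 7.0992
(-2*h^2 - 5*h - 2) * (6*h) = -12*h^3 - 30*h^2 - 12*h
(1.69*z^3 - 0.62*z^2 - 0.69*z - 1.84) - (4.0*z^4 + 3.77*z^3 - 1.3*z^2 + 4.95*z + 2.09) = -4.0*z^4 - 2.08*z^3 + 0.68*z^2 - 5.64*z - 3.93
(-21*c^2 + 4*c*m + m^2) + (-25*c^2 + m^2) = -46*c^2 + 4*c*m + 2*m^2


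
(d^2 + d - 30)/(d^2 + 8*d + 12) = (d - 5)/(d + 2)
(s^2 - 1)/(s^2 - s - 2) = (s - 1)/(s - 2)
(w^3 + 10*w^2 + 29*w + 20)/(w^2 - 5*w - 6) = (w^2 + 9*w + 20)/(w - 6)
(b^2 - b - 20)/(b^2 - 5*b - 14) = (-b^2 + b + 20)/(-b^2 + 5*b + 14)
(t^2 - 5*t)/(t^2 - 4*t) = (t - 5)/(t - 4)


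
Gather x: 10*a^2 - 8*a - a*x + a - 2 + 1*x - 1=10*a^2 - 7*a + x*(1 - a) - 3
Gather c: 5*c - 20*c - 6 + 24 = 18 - 15*c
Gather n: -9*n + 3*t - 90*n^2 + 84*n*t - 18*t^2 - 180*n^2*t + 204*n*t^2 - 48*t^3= n^2*(-180*t - 90) + n*(204*t^2 + 84*t - 9) - 48*t^3 - 18*t^2 + 3*t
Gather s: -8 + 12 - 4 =0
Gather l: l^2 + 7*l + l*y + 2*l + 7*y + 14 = l^2 + l*(y + 9) + 7*y + 14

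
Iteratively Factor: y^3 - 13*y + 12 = (y + 4)*(y^2 - 4*y + 3) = (y - 1)*(y + 4)*(y - 3)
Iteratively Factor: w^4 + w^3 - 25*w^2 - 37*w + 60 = (w + 3)*(w^3 - 2*w^2 - 19*w + 20) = (w - 5)*(w + 3)*(w^2 + 3*w - 4) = (w - 5)*(w - 1)*(w + 3)*(w + 4)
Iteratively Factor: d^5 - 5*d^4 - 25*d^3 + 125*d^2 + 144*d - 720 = (d - 5)*(d^4 - 25*d^2 + 144) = (d - 5)*(d - 4)*(d^3 + 4*d^2 - 9*d - 36) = (d - 5)*(d - 4)*(d - 3)*(d^2 + 7*d + 12) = (d - 5)*(d - 4)*(d - 3)*(d + 4)*(d + 3)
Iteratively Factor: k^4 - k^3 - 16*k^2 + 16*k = (k)*(k^3 - k^2 - 16*k + 16) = k*(k - 1)*(k^2 - 16) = k*(k - 1)*(k + 4)*(k - 4)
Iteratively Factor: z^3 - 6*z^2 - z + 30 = (z - 3)*(z^2 - 3*z - 10) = (z - 3)*(z + 2)*(z - 5)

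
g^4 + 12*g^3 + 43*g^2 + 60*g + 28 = (g + 1)*(g + 2)^2*(g + 7)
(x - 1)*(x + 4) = x^2 + 3*x - 4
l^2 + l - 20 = (l - 4)*(l + 5)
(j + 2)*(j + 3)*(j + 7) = j^3 + 12*j^2 + 41*j + 42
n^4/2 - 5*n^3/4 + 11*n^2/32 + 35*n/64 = n*(n/2 + 1/4)*(n - 7/4)*(n - 5/4)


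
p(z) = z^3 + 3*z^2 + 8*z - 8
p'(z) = 3*z^2 + 6*z + 8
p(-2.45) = -24.30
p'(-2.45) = 11.31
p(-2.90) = -30.36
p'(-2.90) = 15.83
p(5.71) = 321.66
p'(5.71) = 140.07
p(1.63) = 17.34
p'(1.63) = 25.75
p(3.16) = 78.79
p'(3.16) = 56.92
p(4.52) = 181.80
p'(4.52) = 96.41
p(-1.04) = -14.20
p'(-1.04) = 5.00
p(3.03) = 71.60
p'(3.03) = 53.72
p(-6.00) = -164.00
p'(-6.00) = 80.00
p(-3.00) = -32.00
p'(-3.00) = 17.00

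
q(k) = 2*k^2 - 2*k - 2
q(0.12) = -2.21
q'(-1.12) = -6.48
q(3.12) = 11.23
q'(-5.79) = -25.16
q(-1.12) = 2.75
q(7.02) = 82.52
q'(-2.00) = -10.00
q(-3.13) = 23.85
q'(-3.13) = -14.52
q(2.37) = 4.49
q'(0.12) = -1.52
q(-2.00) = 10.00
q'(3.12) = 10.48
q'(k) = 4*k - 2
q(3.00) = 10.00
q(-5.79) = 76.63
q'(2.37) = 7.48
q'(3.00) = 10.00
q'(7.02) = 26.08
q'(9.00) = 34.00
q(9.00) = 142.00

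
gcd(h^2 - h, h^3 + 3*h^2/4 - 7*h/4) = h^2 - h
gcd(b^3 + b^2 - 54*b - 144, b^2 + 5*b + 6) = b + 3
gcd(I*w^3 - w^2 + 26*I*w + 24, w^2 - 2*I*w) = 1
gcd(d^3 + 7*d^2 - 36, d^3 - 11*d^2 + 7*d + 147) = d + 3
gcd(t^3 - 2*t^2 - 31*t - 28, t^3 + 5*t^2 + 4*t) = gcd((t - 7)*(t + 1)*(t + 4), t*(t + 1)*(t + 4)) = t^2 + 5*t + 4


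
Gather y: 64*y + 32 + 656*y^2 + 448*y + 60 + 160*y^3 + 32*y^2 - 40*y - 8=160*y^3 + 688*y^2 + 472*y + 84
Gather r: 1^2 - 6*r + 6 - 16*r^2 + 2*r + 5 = -16*r^2 - 4*r + 12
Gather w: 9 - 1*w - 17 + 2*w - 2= w - 10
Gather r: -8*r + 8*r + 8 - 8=0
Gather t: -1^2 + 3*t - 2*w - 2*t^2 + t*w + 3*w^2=-2*t^2 + t*(w + 3) + 3*w^2 - 2*w - 1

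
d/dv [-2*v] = -2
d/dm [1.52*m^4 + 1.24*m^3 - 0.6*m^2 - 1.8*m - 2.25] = 6.08*m^3 + 3.72*m^2 - 1.2*m - 1.8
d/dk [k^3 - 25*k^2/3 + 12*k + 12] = 3*k^2 - 50*k/3 + 12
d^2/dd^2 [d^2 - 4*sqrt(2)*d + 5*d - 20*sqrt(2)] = 2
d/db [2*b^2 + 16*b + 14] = 4*b + 16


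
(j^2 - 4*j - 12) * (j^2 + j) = j^4 - 3*j^3 - 16*j^2 - 12*j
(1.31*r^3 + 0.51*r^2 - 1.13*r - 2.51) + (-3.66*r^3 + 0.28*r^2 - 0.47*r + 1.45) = -2.35*r^3 + 0.79*r^2 - 1.6*r - 1.06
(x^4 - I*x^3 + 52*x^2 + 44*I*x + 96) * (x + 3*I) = x^5 + 2*I*x^4 + 55*x^3 + 200*I*x^2 - 36*x + 288*I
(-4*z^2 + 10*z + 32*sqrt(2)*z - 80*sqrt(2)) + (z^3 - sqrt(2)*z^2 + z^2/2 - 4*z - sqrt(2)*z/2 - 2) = z^3 - 7*z^2/2 - sqrt(2)*z^2 + 6*z + 63*sqrt(2)*z/2 - 80*sqrt(2) - 2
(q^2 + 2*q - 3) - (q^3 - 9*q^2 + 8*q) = -q^3 + 10*q^2 - 6*q - 3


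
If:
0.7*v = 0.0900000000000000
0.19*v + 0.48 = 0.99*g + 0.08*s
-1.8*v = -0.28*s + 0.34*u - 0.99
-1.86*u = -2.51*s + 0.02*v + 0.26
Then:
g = 0.15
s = 4.51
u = 5.95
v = 0.13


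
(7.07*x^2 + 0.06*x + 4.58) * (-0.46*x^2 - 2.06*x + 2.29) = -3.2522*x^4 - 14.5918*x^3 + 13.9599*x^2 - 9.2974*x + 10.4882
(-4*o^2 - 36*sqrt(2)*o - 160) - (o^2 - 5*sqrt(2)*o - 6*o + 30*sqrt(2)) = -5*o^2 - 31*sqrt(2)*o + 6*o - 160 - 30*sqrt(2)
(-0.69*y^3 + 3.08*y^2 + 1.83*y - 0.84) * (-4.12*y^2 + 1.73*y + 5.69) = 2.8428*y^5 - 13.8833*y^4 - 6.1373*y^3 + 24.1519*y^2 + 8.9595*y - 4.7796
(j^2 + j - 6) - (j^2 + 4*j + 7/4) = -3*j - 31/4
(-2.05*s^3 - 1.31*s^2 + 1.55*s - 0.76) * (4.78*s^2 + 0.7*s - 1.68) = -9.799*s^5 - 7.6968*s^4 + 9.936*s^3 - 0.347*s^2 - 3.136*s + 1.2768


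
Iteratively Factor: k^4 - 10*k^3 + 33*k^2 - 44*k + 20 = (k - 2)*(k^3 - 8*k^2 + 17*k - 10) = (k - 5)*(k - 2)*(k^2 - 3*k + 2) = (k - 5)*(k - 2)^2*(k - 1)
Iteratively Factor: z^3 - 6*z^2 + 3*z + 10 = (z + 1)*(z^2 - 7*z + 10) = (z - 5)*(z + 1)*(z - 2)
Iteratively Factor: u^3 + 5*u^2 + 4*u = (u + 1)*(u^2 + 4*u) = u*(u + 1)*(u + 4)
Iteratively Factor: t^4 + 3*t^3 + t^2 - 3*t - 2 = (t + 2)*(t^3 + t^2 - t - 1) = (t + 1)*(t + 2)*(t^2 - 1) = (t + 1)^2*(t + 2)*(t - 1)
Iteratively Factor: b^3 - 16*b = (b - 4)*(b^2 + 4*b) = (b - 4)*(b + 4)*(b)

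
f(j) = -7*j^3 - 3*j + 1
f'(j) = -21*j^2 - 3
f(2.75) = -152.83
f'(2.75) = -161.81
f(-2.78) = 159.73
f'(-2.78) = -165.30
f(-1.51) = 29.63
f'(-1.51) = -50.88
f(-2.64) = 137.72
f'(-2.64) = -149.36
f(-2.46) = 112.59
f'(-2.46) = -130.08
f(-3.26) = 253.30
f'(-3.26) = -226.18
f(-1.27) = 19.15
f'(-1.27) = -36.87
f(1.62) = -33.62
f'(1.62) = -58.11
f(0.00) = 1.00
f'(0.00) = -3.00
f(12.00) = -12131.00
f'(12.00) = -3027.00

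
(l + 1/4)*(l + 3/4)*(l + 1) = l^3 + 2*l^2 + 19*l/16 + 3/16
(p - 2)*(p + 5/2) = p^2 + p/2 - 5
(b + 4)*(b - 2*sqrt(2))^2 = b^3 - 4*sqrt(2)*b^2 + 4*b^2 - 16*sqrt(2)*b + 8*b + 32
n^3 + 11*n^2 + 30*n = n*(n + 5)*(n + 6)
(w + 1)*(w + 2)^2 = w^3 + 5*w^2 + 8*w + 4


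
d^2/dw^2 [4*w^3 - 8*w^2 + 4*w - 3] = 24*w - 16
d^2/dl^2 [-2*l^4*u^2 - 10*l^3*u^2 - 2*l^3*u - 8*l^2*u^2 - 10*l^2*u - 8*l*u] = 4*u*(-6*l^2*u - 15*l*u - 3*l - 4*u - 5)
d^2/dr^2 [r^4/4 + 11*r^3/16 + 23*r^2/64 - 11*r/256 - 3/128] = 3*r^2 + 33*r/8 + 23/32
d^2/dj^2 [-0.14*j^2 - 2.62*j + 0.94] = -0.280000000000000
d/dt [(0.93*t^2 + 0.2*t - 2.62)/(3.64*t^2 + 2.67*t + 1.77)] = (1.7551*t^2 + 22.3658*t + 7.3494)/(13.2496*t^4 + 19.4376*t^3 + 20.0145*t^2 + 9.4518*t + 3.1329)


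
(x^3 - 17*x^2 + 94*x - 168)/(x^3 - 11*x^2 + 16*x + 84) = (x - 4)/(x + 2)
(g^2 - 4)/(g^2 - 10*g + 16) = (g + 2)/(g - 8)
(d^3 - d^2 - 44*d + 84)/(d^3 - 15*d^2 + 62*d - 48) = (d^2 + 5*d - 14)/(d^2 - 9*d + 8)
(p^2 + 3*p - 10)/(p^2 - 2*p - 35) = (p - 2)/(p - 7)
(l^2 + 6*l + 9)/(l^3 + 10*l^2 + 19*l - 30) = (l^2 + 6*l + 9)/(l^3 + 10*l^2 + 19*l - 30)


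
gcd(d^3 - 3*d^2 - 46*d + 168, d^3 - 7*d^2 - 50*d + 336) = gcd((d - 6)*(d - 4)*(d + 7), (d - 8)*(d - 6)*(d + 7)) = d^2 + d - 42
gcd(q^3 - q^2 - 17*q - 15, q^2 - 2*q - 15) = q^2 - 2*q - 15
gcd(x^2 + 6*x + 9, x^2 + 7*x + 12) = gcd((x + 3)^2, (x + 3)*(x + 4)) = x + 3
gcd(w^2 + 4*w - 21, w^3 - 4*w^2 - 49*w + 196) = w + 7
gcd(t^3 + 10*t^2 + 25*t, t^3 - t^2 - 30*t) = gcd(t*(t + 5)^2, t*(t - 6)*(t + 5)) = t^2 + 5*t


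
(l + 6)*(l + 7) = l^2 + 13*l + 42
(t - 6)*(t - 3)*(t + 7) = t^3 - 2*t^2 - 45*t + 126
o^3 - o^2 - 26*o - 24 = (o - 6)*(o + 1)*(o + 4)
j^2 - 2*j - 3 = (j - 3)*(j + 1)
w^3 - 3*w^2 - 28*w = w*(w - 7)*(w + 4)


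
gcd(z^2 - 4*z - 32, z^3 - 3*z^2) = 1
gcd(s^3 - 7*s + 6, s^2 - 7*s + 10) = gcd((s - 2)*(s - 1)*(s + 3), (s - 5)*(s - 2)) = s - 2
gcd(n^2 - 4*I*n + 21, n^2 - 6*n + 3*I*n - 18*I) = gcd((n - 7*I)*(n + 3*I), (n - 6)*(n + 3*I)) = n + 3*I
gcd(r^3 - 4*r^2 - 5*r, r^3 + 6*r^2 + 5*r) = r^2 + r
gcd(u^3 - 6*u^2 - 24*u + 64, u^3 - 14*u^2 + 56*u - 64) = u^2 - 10*u + 16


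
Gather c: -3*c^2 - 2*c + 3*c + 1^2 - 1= -3*c^2 + c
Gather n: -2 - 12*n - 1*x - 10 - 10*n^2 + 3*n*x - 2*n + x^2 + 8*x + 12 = -10*n^2 + n*(3*x - 14) + x^2 + 7*x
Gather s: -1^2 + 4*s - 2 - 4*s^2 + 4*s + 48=-4*s^2 + 8*s + 45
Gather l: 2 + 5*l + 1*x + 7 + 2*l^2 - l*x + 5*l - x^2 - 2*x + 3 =2*l^2 + l*(10 - x) - x^2 - x + 12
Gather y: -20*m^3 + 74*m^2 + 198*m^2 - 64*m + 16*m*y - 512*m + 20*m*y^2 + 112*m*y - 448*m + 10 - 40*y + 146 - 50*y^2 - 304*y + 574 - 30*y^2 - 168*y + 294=-20*m^3 + 272*m^2 - 1024*m + y^2*(20*m - 80) + y*(128*m - 512) + 1024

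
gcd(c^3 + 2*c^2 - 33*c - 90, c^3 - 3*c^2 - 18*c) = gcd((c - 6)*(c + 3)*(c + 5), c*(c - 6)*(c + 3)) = c^2 - 3*c - 18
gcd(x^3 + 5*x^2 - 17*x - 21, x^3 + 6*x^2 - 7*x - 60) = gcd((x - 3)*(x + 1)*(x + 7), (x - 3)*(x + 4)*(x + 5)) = x - 3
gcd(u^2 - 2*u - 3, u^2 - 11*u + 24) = u - 3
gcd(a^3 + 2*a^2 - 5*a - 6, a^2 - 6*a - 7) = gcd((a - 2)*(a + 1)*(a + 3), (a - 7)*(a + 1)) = a + 1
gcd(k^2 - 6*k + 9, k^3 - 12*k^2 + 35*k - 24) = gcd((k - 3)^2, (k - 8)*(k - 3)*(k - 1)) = k - 3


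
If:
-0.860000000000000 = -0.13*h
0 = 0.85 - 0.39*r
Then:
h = 6.62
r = 2.18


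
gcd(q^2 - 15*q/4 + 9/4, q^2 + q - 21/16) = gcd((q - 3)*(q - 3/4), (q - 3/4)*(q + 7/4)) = q - 3/4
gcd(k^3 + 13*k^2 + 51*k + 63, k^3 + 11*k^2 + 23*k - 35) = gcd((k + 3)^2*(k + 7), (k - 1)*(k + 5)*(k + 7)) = k + 7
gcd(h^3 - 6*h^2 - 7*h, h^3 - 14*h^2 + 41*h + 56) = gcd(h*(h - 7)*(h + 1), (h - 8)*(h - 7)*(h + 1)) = h^2 - 6*h - 7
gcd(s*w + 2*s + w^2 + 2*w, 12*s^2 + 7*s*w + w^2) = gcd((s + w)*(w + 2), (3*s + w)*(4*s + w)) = 1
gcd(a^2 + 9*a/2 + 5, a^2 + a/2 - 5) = a + 5/2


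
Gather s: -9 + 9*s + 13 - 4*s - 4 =5*s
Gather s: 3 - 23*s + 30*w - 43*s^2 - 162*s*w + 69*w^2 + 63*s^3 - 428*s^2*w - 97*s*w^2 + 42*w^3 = 63*s^3 + s^2*(-428*w - 43) + s*(-97*w^2 - 162*w - 23) + 42*w^3 + 69*w^2 + 30*w + 3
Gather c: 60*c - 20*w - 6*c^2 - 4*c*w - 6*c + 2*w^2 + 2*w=-6*c^2 + c*(54 - 4*w) + 2*w^2 - 18*w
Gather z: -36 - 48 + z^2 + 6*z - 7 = z^2 + 6*z - 91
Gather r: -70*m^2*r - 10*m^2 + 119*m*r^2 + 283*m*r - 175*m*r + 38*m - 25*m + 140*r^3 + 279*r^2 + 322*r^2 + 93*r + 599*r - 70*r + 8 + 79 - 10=-10*m^2 + 13*m + 140*r^3 + r^2*(119*m + 601) + r*(-70*m^2 + 108*m + 622) + 77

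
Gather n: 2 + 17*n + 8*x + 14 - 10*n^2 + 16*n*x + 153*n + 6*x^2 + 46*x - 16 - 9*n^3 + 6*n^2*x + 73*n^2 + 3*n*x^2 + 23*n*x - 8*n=-9*n^3 + n^2*(6*x + 63) + n*(3*x^2 + 39*x + 162) + 6*x^2 + 54*x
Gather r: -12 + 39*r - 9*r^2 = -9*r^2 + 39*r - 12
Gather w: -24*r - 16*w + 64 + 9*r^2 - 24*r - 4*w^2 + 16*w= 9*r^2 - 48*r - 4*w^2 + 64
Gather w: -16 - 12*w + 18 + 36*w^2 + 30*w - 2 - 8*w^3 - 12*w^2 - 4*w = -8*w^3 + 24*w^2 + 14*w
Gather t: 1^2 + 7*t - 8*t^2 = -8*t^2 + 7*t + 1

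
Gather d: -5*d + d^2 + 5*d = d^2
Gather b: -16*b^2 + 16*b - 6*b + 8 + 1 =-16*b^2 + 10*b + 9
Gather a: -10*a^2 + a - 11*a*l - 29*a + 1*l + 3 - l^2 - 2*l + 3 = -10*a^2 + a*(-11*l - 28) - l^2 - l + 6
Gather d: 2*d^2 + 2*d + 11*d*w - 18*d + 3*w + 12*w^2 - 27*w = 2*d^2 + d*(11*w - 16) + 12*w^2 - 24*w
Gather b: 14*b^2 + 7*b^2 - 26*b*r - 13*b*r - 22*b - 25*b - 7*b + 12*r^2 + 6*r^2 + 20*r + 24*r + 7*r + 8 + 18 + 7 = 21*b^2 + b*(-39*r - 54) + 18*r^2 + 51*r + 33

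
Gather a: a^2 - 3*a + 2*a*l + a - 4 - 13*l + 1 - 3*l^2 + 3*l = a^2 + a*(2*l - 2) - 3*l^2 - 10*l - 3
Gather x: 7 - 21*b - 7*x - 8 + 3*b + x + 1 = -18*b - 6*x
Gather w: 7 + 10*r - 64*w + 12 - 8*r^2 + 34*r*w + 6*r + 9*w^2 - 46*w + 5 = -8*r^2 + 16*r + 9*w^2 + w*(34*r - 110) + 24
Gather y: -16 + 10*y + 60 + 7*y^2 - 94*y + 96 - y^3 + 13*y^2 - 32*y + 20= -y^3 + 20*y^2 - 116*y + 160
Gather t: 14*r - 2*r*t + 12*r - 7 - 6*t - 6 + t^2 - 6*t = 26*r + t^2 + t*(-2*r - 12) - 13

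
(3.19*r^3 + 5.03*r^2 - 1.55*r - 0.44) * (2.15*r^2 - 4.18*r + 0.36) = 6.8585*r^5 - 2.5197*r^4 - 23.2095*r^3 + 7.3438*r^2 + 1.2812*r - 0.1584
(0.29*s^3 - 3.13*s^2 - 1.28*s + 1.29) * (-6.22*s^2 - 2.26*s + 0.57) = -1.8038*s^5 + 18.8132*s^4 + 15.2007*s^3 - 6.9151*s^2 - 3.645*s + 0.7353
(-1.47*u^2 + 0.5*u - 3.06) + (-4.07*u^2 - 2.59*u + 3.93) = -5.54*u^2 - 2.09*u + 0.87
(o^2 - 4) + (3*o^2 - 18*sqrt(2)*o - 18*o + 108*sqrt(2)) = 4*o^2 - 18*sqrt(2)*o - 18*o - 4 + 108*sqrt(2)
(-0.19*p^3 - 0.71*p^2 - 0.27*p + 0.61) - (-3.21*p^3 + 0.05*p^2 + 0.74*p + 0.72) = 3.02*p^3 - 0.76*p^2 - 1.01*p - 0.11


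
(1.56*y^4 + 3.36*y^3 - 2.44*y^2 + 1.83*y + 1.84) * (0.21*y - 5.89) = 0.3276*y^5 - 8.4828*y^4 - 20.3028*y^3 + 14.7559*y^2 - 10.3923*y - 10.8376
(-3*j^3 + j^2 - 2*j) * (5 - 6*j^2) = 18*j^5 - 6*j^4 - 3*j^3 + 5*j^2 - 10*j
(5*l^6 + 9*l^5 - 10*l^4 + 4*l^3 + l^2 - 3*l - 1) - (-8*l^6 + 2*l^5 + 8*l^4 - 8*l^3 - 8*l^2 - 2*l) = 13*l^6 + 7*l^5 - 18*l^4 + 12*l^3 + 9*l^2 - l - 1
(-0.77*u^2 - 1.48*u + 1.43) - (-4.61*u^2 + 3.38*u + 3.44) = 3.84*u^2 - 4.86*u - 2.01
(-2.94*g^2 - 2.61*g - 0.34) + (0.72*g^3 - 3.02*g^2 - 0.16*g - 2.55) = 0.72*g^3 - 5.96*g^2 - 2.77*g - 2.89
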